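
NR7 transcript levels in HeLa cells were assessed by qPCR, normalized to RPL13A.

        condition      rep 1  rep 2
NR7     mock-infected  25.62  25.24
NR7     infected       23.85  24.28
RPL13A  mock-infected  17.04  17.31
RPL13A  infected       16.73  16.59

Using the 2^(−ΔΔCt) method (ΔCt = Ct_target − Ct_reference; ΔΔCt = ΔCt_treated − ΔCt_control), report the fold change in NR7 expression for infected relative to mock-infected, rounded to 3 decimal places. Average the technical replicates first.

1.803

Mean Ct: NR7 mock-infected 25.430; NR7 infected 24.065; RPL13A mock-infected 17.175; RPL13A infected 16.660
ΔCt(mock-infected) = 25.430 − 17.175 = 8.255
ΔCt(infected) = 24.065 − 16.660 = 7.405
ΔΔCt = 7.405 − 8.255 = -0.850
Fold change = 2^(−(-0.850)) = 2^0.850 = 1.8025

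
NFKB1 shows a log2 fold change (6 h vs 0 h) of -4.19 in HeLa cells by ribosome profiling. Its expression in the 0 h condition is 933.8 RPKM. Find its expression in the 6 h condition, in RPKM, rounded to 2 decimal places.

51.16

Fold change = 2^(-4.19) = 0.0548
6 h expression = 933.8 × 0.0548 = 51.16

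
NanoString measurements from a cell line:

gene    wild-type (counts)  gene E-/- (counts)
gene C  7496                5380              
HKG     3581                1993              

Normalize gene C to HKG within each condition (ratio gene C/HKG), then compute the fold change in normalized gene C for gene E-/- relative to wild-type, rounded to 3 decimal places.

gene C/HKG (wild-type) = 7496 / 3581 = 2.0933
gene C/HKG (gene E-/-) = 5380 / 1993 = 2.6994
Fold change = 2.6994 / 2.0933 = 1.2896

1.290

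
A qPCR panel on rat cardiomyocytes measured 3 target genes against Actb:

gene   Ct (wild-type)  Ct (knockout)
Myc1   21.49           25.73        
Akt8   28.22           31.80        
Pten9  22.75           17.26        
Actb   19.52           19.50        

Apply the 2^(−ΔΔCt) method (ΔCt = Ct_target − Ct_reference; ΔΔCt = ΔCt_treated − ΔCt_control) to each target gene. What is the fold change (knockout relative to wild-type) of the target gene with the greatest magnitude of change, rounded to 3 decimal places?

Myc1: ΔΔCt = (25.73−19.50) − (21.49−19.52) = 6.23 − 1.97 = 4.26; fold change = 2^-4.26 = 0.052
Akt8: ΔΔCt = (31.80−19.50) − (28.22−19.52) = 12.30 − 8.70 = 3.60; fold change = 2^-3.60 = 0.082
Pten9: ΔΔCt = (17.26−19.50) − (22.75−19.52) = -2.24 − 3.23 = -5.47; fold change = 2^5.47 = 44.324
Pten9 has the largest |ΔΔCt| = 5.47.

44.324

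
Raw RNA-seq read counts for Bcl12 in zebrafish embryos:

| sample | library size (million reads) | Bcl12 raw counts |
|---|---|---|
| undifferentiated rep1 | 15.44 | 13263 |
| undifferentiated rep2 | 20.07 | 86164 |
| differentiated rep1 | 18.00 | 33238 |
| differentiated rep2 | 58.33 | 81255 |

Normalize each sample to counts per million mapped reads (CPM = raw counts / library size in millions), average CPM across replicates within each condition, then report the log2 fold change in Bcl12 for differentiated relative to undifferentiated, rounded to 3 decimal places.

CPM(undifferentiated rep1) = 13263 / 15.44 = 859.0026
CPM(undifferentiated rep2) = 86164 / 20.07 = 4293.1739
CPM(differentiated rep1) = 33238 / 18.00 = 1846.5556
CPM(differentiated rep2) = 81255 / 58.33 = 1393.0225
mean CPM(undifferentiated) = 2576.0882; mean CPM(differentiated) = 1619.7890
Fold change = 1619.7890 / 2576.0882 = 0.62878
log2(0.62878) = -0.6694

-0.669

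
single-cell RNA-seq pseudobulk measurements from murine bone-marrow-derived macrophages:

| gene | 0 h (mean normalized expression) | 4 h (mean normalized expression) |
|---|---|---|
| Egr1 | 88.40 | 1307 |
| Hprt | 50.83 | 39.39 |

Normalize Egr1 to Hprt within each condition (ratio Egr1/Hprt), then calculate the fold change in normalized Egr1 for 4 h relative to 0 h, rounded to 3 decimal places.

Egr1/Hprt (0 h) = 88.40 / 50.83 = 1.7391
Egr1/Hprt (4 h) = 1307 / 39.39 = 33.181
Fold change = 33.181 / 1.7391 = 19.0791

19.079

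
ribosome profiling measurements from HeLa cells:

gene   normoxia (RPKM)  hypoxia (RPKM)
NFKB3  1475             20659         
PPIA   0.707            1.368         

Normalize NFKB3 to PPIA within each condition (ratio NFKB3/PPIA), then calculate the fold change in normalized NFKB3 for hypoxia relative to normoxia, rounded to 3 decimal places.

NFKB3/PPIA (normoxia) = 1475 / 0.707 = 2086.3
NFKB3/PPIA (hypoxia) = 20659 / 1.368 = 15102
Fold change = 15102 / 2086.3 = 7.2385

7.239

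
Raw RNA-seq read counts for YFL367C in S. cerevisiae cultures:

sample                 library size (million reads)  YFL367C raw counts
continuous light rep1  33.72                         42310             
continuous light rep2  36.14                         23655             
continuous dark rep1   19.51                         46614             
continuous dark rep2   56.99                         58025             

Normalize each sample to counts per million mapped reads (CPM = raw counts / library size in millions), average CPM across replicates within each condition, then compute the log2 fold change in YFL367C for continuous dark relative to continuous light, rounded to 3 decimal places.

CPM(continuous light rep1) = 42310 / 33.72 = 1254.7450
CPM(continuous light rep2) = 23655 / 36.14 = 654.5379
CPM(continuous dark rep1) = 46614 / 19.51 = 2389.2363
CPM(continuous dark rep2) = 58025 / 56.99 = 1018.1611
mean CPM(continuous light) = 954.6414; mean CPM(continuous dark) = 1703.6987
Fold change = 1703.6987 / 954.6414 = 1.78465
log2(1.78465) = 0.8356

0.836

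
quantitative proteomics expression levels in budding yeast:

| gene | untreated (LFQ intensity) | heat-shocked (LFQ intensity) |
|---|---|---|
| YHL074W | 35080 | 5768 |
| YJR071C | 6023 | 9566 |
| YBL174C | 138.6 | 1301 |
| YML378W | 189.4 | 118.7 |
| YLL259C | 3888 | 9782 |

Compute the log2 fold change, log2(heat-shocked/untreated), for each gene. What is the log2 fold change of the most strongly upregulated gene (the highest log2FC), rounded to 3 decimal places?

3.231

log2(5768/35080) = -2.605  (YHL074W)
log2(9566/6023) = 0.667  (YJR071C)
log2(1301/138.6) = 3.231  (YBL174C)
log2(118.7/189.4) = -0.674  (YML378W)
log2(9782/3888) = 1.331  (YLL259C)
YBL174C is most strongly upregulated.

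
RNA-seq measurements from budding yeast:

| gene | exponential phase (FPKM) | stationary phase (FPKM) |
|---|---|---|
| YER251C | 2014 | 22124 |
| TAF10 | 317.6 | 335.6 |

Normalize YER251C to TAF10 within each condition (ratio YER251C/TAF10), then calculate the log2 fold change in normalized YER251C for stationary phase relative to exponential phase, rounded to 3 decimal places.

YER251C/TAF10 (exponential phase) = 2014 / 317.6 = 6.3413
YER251C/TAF10 (stationary phase) = 22124 / 335.6 = 65.924
Fold change = 65.924 / 6.3413 = 10.3959
log2(10.3959) = 3.3779

3.378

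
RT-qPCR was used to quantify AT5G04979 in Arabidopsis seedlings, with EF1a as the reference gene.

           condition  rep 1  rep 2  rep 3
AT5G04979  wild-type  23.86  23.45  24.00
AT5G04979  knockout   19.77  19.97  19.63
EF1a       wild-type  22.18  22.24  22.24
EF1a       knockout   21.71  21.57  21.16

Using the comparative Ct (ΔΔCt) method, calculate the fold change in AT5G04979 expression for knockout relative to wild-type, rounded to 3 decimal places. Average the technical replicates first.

Mean Ct: AT5G04979 wild-type 23.770; AT5G04979 knockout 19.790; EF1a wild-type 22.220; EF1a knockout 21.480
ΔCt(wild-type) = 23.770 − 22.220 = 1.550
ΔCt(knockout) = 19.790 − 21.480 = -1.690
ΔΔCt = -1.690 − 1.550 = -3.240
Fold change = 2^(−(-3.240)) = 2^3.240 = 9.4479

9.448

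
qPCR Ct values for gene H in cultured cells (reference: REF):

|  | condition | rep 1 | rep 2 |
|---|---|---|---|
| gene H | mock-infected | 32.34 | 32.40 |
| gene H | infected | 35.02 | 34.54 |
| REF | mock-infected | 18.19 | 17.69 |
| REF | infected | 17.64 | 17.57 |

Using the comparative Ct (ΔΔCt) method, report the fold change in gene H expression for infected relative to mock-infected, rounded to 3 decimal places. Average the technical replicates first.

0.149

Mean Ct: gene H mock-infected 32.370; gene H infected 34.780; REF mock-infected 17.940; REF infected 17.605
ΔCt(mock-infected) = 32.370 − 17.940 = 14.430
ΔCt(infected) = 34.780 − 17.605 = 17.175
ΔΔCt = 17.175 − 14.430 = 2.745
Fold change = 2^(−2.745) = 0.1492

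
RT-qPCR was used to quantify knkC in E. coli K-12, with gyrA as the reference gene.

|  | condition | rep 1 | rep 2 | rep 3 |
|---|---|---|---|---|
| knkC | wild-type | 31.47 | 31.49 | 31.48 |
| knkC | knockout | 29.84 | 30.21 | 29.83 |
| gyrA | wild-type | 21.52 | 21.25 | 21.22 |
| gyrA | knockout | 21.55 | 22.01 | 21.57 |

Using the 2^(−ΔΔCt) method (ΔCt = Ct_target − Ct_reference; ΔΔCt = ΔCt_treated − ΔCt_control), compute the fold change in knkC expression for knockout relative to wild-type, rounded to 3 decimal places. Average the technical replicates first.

Mean Ct: knkC wild-type 31.480; knkC knockout 29.960; gyrA wild-type 21.330; gyrA knockout 21.710
ΔCt(wild-type) = 31.480 − 21.330 = 10.150
ΔCt(knockout) = 29.960 − 21.710 = 8.250
ΔΔCt = 8.250 − 10.150 = -1.900
Fold change = 2^(−(-1.900)) = 2^1.900 = 3.7321

3.732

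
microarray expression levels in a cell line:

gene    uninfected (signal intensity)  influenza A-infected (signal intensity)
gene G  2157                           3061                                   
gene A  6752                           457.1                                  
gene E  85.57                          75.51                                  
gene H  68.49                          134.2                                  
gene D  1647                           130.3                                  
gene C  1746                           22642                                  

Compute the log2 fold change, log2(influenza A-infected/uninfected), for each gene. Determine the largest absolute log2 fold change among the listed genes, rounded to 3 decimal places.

3.885

log2(3061/2157) = 0.505  (gene G)
log2(457.1/6752) = -3.885  (gene A)
log2(75.51/85.57) = -0.180  (gene E)
log2(134.2/68.49) = 0.970  (gene H)
log2(130.3/1647) = -3.660  (gene D)
log2(22642/1746) = 3.697  (gene C)
The largest magnitude belongs to gene A.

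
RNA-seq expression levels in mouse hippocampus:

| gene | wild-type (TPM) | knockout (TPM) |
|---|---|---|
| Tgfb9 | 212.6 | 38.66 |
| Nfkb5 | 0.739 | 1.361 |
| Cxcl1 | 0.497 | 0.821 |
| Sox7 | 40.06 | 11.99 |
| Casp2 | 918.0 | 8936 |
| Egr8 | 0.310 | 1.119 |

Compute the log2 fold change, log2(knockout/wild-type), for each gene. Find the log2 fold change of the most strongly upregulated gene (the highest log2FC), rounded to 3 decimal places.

3.283

log2(38.66/212.6) = -2.459  (Tgfb9)
log2(1.361/0.739) = 0.881  (Nfkb5)
log2(0.821/0.497) = 0.724  (Cxcl1)
log2(11.99/40.06) = -1.740  (Sox7)
log2(8936/918.0) = 3.283  (Casp2)
log2(1.119/0.310) = 1.852  (Egr8)
Casp2 is most strongly upregulated.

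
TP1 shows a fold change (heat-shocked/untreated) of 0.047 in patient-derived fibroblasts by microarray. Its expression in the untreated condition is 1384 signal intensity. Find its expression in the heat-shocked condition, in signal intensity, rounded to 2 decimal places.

heat-shocked expression = 1384 × 0.047 = 65.05

65.05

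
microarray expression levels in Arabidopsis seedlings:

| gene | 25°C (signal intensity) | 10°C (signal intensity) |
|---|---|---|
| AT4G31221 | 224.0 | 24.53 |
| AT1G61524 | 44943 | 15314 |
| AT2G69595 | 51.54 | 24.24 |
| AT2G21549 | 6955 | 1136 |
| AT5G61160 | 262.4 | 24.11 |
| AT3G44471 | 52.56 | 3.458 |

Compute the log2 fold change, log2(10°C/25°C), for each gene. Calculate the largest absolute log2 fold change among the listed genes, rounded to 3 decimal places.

log2(24.53/224.0) = -3.191  (AT4G31221)
log2(15314/44943) = -1.553  (AT1G61524)
log2(24.24/51.54) = -1.088  (AT2G69595)
log2(1136/6955) = -2.614  (AT2G21549)
log2(24.11/262.4) = -3.444  (AT5G61160)
log2(3.458/52.56) = -3.926  (AT3G44471)
The largest magnitude belongs to AT3G44471.

3.926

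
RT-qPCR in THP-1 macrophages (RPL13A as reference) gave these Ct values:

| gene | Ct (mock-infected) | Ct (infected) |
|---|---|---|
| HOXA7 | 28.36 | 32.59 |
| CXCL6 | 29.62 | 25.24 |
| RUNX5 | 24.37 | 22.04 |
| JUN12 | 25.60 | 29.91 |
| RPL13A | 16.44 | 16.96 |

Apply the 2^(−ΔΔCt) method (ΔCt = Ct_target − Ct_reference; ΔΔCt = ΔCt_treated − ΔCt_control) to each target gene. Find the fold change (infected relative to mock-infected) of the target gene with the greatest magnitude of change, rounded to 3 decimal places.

29.857

HOXA7: ΔΔCt = (32.59−16.96) − (28.36−16.44) = 15.63 − 11.92 = 3.71; fold change = 2^-3.71 = 0.076
CXCL6: ΔΔCt = (25.24−16.96) − (29.62−16.44) = 8.28 − 13.18 = -4.90; fold change = 2^4.90 = 29.857
RUNX5: ΔΔCt = (22.04−16.96) − (24.37−16.44) = 5.08 − 7.93 = -2.85; fold change = 2^2.85 = 7.210
JUN12: ΔΔCt = (29.91−16.96) − (25.60−16.44) = 12.95 − 9.16 = 3.79; fold change = 2^-3.79 = 0.072
CXCL6 has the largest |ΔΔCt| = 4.90.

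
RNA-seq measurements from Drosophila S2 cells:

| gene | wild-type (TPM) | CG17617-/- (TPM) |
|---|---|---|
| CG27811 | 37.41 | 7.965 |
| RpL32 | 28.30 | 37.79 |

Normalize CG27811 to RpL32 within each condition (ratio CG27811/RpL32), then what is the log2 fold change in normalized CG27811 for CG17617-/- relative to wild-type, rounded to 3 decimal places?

CG27811/RpL32 (wild-type) = 37.41 / 28.30 = 1.3219
CG27811/RpL32 (CG17617-/-) = 7.965 / 37.79 = 0.21077
Fold change = 0.21077 / 1.3219 = 0.1594
log2(0.1594) = -2.6489

-2.649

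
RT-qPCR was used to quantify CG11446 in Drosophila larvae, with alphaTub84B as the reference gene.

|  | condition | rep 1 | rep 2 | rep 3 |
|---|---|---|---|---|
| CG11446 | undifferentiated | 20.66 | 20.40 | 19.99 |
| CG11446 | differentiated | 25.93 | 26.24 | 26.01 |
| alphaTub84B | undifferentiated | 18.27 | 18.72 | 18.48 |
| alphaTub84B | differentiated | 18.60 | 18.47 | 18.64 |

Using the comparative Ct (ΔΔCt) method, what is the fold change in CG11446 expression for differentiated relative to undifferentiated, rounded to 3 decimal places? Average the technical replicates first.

0.020

Mean Ct: CG11446 undifferentiated 20.350; CG11446 differentiated 26.060; alphaTub84B undifferentiated 18.490; alphaTub84B differentiated 18.570
ΔCt(undifferentiated) = 20.350 − 18.490 = 1.860
ΔCt(differentiated) = 26.060 − 18.570 = 7.490
ΔΔCt = 7.490 − 1.860 = 5.630
Fold change = 2^(−5.630) = 0.0202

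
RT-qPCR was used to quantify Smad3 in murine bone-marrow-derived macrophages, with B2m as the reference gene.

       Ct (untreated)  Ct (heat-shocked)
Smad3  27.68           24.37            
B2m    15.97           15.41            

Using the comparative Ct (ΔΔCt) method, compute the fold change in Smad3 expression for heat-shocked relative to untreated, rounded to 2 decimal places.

6.73

ΔCt(untreated) = 27.680 − 15.970 = 11.710
ΔCt(heat-shocked) = 24.370 − 15.410 = 8.960
ΔΔCt = 8.960 − 11.710 = -2.750
Fold change = 2^(−(-2.750)) = 2^2.750 = 6.727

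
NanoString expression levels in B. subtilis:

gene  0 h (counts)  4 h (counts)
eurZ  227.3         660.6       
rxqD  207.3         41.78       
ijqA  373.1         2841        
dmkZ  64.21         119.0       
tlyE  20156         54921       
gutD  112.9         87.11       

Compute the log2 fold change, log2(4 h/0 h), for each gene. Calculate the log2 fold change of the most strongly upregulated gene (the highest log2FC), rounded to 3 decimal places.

2.929

log2(660.6/227.3) = 1.539  (eurZ)
log2(41.78/207.3) = -2.311  (rxqD)
log2(2841/373.1) = 2.929  (ijqA)
log2(119.0/64.21) = 0.890  (dmkZ)
log2(54921/20156) = 1.446  (tlyE)
log2(87.11/112.9) = -0.374  (gutD)
ijqA is most strongly upregulated.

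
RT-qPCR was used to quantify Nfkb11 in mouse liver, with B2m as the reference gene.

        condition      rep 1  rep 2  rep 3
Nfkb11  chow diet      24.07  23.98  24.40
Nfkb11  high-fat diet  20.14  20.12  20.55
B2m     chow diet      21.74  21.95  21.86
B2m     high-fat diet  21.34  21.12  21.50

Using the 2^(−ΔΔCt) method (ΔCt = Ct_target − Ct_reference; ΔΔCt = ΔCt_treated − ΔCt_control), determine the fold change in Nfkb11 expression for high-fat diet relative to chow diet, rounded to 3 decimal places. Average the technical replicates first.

10.196

Mean Ct: Nfkb11 chow diet 24.150; Nfkb11 high-fat diet 20.270; B2m chow diet 21.850; B2m high-fat diet 21.320
ΔCt(chow diet) = 24.150 − 21.850 = 2.300
ΔCt(high-fat diet) = 20.270 − 21.320 = -1.050
ΔΔCt = -1.050 − 2.300 = -3.350
Fold change = 2^(−(-3.350)) = 2^3.350 = 10.1965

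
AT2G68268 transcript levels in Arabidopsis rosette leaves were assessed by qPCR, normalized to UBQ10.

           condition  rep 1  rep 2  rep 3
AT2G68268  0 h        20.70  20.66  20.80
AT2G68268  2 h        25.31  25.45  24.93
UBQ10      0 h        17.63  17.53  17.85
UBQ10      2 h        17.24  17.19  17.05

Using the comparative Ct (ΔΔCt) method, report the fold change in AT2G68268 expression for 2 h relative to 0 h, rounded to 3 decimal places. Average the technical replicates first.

Mean Ct: AT2G68268 0 h 20.720; AT2G68268 2 h 25.230; UBQ10 0 h 17.670; UBQ10 2 h 17.160
ΔCt(0 h) = 20.720 − 17.670 = 3.050
ΔCt(2 h) = 25.230 − 17.160 = 8.070
ΔΔCt = 8.070 − 3.050 = 5.020
Fold change = 2^(−5.020) = 0.0308

0.031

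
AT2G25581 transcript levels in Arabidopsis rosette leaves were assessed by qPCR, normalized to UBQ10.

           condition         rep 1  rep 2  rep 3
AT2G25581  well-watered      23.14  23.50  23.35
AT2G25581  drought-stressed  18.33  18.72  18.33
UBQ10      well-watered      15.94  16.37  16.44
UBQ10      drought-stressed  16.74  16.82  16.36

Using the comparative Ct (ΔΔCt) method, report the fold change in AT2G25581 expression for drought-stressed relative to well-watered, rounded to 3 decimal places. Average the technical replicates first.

38.319

Mean Ct: AT2G25581 well-watered 23.330; AT2G25581 drought-stressed 18.460; UBQ10 well-watered 16.250; UBQ10 drought-stressed 16.640
ΔCt(well-watered) = 23.330 − 16.250 = 7.080
ΔCt(drought-stressed) = 18.460 − 16.640 = 1.820
ΔΔCt = 1.820 − 7.080 = -5.260
Fold change = 2^(−(-5.260)) = 2^5.260 = 38.3193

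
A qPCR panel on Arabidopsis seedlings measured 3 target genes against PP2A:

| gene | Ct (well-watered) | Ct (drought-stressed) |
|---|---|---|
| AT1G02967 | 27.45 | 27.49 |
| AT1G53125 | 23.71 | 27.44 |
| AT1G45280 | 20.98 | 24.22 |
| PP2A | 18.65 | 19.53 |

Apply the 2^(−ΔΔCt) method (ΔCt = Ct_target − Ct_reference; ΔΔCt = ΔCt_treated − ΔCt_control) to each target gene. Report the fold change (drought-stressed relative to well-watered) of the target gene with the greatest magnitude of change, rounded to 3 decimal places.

0.139

AT1G02967: ΔΔCt = (27.49−19.53) − (27.45−18.65) = 7.96 − 8.80 = -0.84; fold change = 2^0.84 = 1.790
AT1G53125: ΔΔCt = (27.44−19.53) − (23.71−18.65) = 7.91 − 5.06 = 2.85; fold change = 2^-2.85 = 0.139
AT1G45280: ΔΔCt = (24.22−19.53) − (20.98−18.65) = 4.69 − 2.33 = 2.36; fold change = 2^-2.36 = 0.195
AT1G53125 has the largest |ΔΔCt| = 2.85.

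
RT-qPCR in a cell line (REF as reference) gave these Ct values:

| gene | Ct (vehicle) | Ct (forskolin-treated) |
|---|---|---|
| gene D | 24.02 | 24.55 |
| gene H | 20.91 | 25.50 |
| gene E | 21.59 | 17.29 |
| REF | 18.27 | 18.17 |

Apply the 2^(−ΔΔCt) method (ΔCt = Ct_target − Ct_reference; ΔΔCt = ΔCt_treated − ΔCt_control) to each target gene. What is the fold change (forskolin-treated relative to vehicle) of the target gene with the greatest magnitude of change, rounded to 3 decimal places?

0.039

gene D: ΔΔCt = (24.55−18.17) − (24.02−18.27) = 6.38 − 5.75 = 0.63; fold change = 2^-0.63 = 0.646
gene H: ΔΔCt = (25.50−18.17) − (20.91−18.27) = 7.33 − 2.64 = 4.69; fold change = 2^-4.69 = 0.039
gene E: ΔΔCt = (17.29−18.17) − (21.59−18.27) = -0.88 − 3.32 = -4.20; fold change = 2^4.20 = 18.379
gene H has the largest |ΔΔCt| = 4.69.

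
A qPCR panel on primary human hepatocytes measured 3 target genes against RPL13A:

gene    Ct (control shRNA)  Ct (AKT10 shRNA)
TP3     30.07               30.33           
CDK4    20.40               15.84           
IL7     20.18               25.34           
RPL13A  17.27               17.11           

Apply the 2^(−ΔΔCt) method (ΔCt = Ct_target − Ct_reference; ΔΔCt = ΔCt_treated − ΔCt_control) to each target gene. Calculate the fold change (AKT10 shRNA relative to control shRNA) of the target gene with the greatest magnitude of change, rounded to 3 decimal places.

0.025

TP3: ΔΔCt = (30.33−17.11) − (30.07−17.27) = 13.22 − 12.80 = 0.42; fold change = 2^-0.42 = 0.747
CDK4: ΔΔCt = (15.84−17.11) − (20.40−17.27) = -1.27 − 3.13 = -4.40; fold change = 2^4.40 = 21.112
IL7: ΔΔCt = (25.34−17.11) − (20.18−17.27) = 8.23 − 2.91 = 5.32; fold change = 2^-5.32 = 0.025
IL7 has the largest |ΔΔCt| = 5.32.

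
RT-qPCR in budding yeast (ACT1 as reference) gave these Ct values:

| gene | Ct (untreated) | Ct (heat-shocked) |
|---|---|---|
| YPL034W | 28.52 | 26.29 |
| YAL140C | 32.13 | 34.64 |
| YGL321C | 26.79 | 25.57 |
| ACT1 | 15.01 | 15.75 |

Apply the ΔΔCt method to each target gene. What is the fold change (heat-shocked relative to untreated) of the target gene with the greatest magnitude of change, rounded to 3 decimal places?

7.835

YPL034W: ΔΔCt = (26.29−15.75) − (28.52−15.01) = 10.54 − 13.51 = -2.97; fold change = 2^2.97 = 7.835
YAL140C: ΔΔCt = (34.64−15.75) − (32.13−15.01) = 18.89 − 17.12 = 1.77; fold change = 2^-1.77 = 0.293
YGL321C: ΔΔCt = (25.57−15.75) − (26.79−15.01) = 9.82 − 11.78 = -1.96; fold change = 2^1.96 = 3.891
YPL034W has the largest |ΔΔCt| = 2.97.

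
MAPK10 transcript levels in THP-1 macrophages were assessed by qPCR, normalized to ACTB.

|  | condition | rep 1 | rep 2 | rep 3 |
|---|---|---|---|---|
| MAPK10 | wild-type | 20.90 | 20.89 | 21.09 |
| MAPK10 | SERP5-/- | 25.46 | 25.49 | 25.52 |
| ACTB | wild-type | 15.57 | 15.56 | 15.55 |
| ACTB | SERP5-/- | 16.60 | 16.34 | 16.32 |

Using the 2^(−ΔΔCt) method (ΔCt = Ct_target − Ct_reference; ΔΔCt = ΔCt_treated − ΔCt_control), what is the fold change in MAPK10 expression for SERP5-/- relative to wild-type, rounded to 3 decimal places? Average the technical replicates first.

Mean Ct: MAPK10 wild-type 20.960; MAPK10 SERP5-/- 25.490; ACTB wild-type 15.560; ACTB SERP5-/- 16.420
ΔCt(wild-type) = 20.960 − 15.560 = 5.400
ΔCt(SERP5-/-) = 25.490 − 16.420 = 9.070
ΔΔCt = 9.070 − 5.400 = 3.670
Fold change = 2^(−3.670) = 0.0786

0.079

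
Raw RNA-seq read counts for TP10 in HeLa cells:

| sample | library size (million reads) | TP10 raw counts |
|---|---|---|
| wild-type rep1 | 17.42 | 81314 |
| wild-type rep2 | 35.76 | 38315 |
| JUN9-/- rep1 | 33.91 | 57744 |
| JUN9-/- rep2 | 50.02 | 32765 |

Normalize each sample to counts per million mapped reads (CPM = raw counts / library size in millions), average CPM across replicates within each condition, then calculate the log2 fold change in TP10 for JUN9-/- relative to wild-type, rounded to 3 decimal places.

-1.283

CPM(wild-type rep1) = 81314 / 17.42 = 4667.8530
CPM(wild-type rep2) = 38315 / 35.76 = 1071.4485
CPM(JUN9-/- rep1) = 57744 / 33.91 = 1702.8605
CPM(JUN9-/- rep2) = 32765 / 50.02 = 655.0380
mean CPM(wild-type) = 2869.6508; mean CPM(JUN9-/-) = 1178.9492
Fold change = 1178.9492 / 2869.6508 = 0.41083
log2(0.41083) = -1.2834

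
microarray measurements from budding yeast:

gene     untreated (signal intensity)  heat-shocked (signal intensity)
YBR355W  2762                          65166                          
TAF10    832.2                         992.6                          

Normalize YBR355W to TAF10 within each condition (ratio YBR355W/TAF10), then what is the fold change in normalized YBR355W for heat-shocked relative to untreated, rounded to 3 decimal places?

19.781

YBR355W/TAF10 (untreated) = 2762 / 832.2 = 3.3189
YBR355W/TAF10 (heat-shocked) = 65166 / 992.6 = 65.652
Fold change = 65.652 / 3.3189 = 19.7811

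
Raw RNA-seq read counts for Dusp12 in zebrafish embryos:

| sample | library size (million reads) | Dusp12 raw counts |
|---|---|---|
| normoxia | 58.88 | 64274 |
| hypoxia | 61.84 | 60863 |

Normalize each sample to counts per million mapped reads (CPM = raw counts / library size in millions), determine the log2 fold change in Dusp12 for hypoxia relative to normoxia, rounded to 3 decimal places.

-0.149

CPM(normoxia) = 64274 / 58.88 = 1091.6101
CPM(hypoxia) = 60863 / 61.84 = 984.2012
Fold change = 984.2012 / 1091.6101 = 0.90161
log2(0.90161) = -0.1494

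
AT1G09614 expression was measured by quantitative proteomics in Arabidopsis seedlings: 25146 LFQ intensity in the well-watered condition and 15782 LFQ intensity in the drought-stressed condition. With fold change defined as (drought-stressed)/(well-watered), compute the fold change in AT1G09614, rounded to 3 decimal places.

Fold change = 15782 / 25146 = 0.6276
AT1G09614 is downregulated.

0.628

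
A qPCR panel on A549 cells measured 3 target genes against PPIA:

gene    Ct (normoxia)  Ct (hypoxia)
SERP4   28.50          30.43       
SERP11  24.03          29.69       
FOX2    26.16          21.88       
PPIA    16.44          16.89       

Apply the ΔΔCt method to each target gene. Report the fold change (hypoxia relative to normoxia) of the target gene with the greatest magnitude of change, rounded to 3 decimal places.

SERP4: ΔΔCt = (30.43−16.89) − (28.50−16.44) = 13.54 − 12.06 = 1.48; fold change = 2^-1.48 = 0.358
SERP11: ΔΔCt = (29.69−16.89) − (24.03−16.44) = 12.80 − 7.59 = 5.21; fold change = 2^-5.21 = 0.027
FOX2: ΔΔCt = (21.88−16.89) − (26.16−16.44) = 4.99 − 9.72 = -4.73; fold change = 2^4.73 = 26.538
SERP11 has the largest |ΔΔCt| = 5.21.

0.027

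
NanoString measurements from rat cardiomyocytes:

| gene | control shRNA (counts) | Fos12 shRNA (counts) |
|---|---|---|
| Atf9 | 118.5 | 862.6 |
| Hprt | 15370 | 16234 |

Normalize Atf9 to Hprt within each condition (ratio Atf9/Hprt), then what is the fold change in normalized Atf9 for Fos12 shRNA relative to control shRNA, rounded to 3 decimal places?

Atf9/Hprt (control shRNA) = 118.5 / 15370 = 0.0077098
Atf9/Hprt (Fos12 shRNA) = 862.6 / 16234 = 0.053135
Fold change = 0.053135 / 0.0077098 = 6.8919

6.892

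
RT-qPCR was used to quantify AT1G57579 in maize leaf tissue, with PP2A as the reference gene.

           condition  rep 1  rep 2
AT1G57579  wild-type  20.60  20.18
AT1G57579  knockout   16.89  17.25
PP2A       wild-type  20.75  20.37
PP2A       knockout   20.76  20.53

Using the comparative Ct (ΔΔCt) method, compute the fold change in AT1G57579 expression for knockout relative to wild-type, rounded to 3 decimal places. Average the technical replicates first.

10.593

Mean Ct: AT1G57579 wild-type 20.390; AT1G57579 knockout 17.070; PP2A wild-type 20.560; PP2A knockout 20.645
ΔCt(wild-type) = 20.390 − 20.560 = -0.170
ΔCt(knockout) = 17.070 − 20.645 = -3.575
ΔΔCt = -3.575 − (-0.170) = -3.405
Fold change = 2^(−(-3.405)) = 2^3.405 = 10.5927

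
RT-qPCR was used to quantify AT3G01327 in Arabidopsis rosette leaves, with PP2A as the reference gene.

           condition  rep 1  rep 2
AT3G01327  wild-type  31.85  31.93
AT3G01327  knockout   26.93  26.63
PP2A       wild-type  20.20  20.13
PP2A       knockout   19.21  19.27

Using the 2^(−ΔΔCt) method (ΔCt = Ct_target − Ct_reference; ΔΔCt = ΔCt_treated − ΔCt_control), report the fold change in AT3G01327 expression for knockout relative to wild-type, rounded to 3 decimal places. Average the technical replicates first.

18.189

Mean Ct: AT3G01327 wild-type 31.890; AT3G01327 knockout 26.780; PP2A wild-type 20.165; PP2A knockout 19.240
ΔCt(wild-type) = 31.890 − 20.165 = 11.725
ΔCt(knockout) = 26.780 − 19.240 = 7.540
ΔΔCt = 7.540 − 11.725 = -4.185
Fold change = 2^(−(-4.185)) = 2^4.185 = 18.1891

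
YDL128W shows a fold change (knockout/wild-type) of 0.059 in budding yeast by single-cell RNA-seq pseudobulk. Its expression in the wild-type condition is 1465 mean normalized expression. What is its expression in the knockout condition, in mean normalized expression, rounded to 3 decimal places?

86.435

knockout expression = 1465 × 0.059 = 86.435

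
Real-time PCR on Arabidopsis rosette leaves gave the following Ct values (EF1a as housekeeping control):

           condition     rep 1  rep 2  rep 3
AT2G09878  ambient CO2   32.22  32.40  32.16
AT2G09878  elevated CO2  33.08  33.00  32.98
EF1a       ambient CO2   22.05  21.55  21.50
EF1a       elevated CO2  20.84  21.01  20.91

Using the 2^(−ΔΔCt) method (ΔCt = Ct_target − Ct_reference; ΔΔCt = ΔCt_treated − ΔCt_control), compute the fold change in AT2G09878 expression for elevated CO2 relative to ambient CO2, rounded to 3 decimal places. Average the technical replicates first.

Mean Ct: AT2G09878 ambient CO2 32.260; AT2G09878 elevated CO2 33.020; EF1a ambient CO2 21.700; EF1a elevated CO2 20.920
ΔCt(ambient CO2) = 32.260 − 21.700 = 10.560
ΔCt(elevated CO2) = 33.020 − 20.920 = 12.100
ΔΔCt = 12.100 − 10.560 = 1.540
Fold change = 2^(−1.540) = 0.3439

0.344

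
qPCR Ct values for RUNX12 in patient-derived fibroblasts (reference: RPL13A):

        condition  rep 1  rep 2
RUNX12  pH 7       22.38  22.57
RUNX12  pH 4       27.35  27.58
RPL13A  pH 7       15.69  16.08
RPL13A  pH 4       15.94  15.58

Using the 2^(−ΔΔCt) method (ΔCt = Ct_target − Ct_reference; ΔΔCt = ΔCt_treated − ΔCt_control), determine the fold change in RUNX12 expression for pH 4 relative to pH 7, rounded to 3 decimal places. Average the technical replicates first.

0.029

Mean Ct: RUNX12 pH 7 22.475; RUNX12 pH 4 27.465; RPL13A pH 7 15.885; RPL13A pH 4 15.760
ΔCt(pH 7) = 22.475 − 15.885 = 6.590
ΔCt(pH 4) = 27.465 − 15.760 = 11.705
ΔΔCt = 11.705 − 6.590 = 5.115
Fold change = 2^(−5.115) = 0.0289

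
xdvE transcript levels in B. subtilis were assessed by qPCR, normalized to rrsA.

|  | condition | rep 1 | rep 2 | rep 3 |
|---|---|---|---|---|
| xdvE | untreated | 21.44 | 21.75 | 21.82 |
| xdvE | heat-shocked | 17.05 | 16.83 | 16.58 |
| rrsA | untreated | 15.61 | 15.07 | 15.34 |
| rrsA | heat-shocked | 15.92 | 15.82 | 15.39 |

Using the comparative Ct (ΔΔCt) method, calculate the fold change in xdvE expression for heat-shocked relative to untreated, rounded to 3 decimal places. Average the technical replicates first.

Mean Ct: xdvE untreated 21.670; xdvE heat-shocked 16.820; rrsA untreated 15.340; rrsA heat-shocked 15.710
ΔCt(untreated) = 21.670 − 15.340 = 6.330
ΔCt(heat-shocked) = 16.820 − 15.710 = 1.110
ΔΔCt = 1.110 − 6.330 = -5.220
Fold change = 2^(−(-5.220)) = 2^5.220 = 37.2715

37.271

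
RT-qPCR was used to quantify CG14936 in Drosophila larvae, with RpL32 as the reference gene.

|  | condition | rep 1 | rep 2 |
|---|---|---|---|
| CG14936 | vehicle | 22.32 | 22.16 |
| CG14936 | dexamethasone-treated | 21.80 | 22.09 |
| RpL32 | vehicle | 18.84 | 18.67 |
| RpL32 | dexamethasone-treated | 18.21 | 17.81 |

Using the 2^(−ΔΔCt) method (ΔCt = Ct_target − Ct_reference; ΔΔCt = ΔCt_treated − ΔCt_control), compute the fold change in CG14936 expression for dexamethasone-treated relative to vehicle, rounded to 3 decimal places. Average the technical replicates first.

0.732

Mean Ct: CG14936 vehicle 22.240; CG14936 dexamethasone-treated 21.945; RpL32 vehicle 18.755; RpL32 dexamethasone-treated 18.010
ΔCt(vehicle) = 22.240 − 18.755 = 3.485
ΔCt(dexamethasone-treated) = 21.945 − 18.010 = 3.935
ΔΔCt = 3.935 − 3.485 = 0.450
Fold change = 2^(−0.450) = 0.7320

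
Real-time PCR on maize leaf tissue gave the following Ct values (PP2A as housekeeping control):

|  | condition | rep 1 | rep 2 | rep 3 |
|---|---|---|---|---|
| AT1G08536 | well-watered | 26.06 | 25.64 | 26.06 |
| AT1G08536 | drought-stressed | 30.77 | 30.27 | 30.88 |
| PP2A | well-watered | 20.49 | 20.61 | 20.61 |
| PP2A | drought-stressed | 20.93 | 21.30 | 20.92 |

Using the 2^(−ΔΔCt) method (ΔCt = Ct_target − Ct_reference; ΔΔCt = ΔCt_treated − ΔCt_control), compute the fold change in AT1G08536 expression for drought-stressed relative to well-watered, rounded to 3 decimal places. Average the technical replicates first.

Mean Ct: AT1G08536 well-watered 25.920; AT1G08536 drought-stressed 30.640; PP2A well-watered 20.570; PP2A drought-stressed 21.050
ΔCt(well-watered) = 25.920 − 20.570 = 5.350
ΔCt(drought-stressed) = 30.640 − 21.050 = 9.590
ΔΔCt = 9.590 − 5.350 = 4.240
Fold change = 2^(−4.240) = 0.0529

0.053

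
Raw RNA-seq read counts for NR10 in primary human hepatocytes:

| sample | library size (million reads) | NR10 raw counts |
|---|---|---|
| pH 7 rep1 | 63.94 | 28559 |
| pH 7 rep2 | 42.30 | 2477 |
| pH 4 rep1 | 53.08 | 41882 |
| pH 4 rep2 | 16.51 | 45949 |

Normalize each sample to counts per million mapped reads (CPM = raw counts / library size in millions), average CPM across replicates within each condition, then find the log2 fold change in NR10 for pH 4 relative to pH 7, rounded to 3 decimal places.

2.822

CPM(pH 7 rep1) = 28559 / 63.94 = 446.6531
CPM(pH 7 rep2) = 2477 / 42.30 = 58.5579
CPM(pH 4 rep1) = 41882 / 53.08 = 789.0354
CPM(pH 4 rep2) = 45949 / 16.51 = 2783.1012
mean CPM(pH 7) = 252.6055; mean CPM(pH 4) = 1786.0683
Fold change = 1786.0683 / 252.6055 = 7.07058
log2(7.07058) = 2.8218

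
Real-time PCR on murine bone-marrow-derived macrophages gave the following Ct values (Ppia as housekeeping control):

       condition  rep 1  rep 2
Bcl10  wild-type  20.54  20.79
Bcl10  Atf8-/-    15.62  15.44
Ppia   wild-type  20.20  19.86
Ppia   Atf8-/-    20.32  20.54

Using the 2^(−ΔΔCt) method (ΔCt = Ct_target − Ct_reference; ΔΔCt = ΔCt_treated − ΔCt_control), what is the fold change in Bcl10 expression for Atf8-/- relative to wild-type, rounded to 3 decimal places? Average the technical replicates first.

46.366

Mean Ct: Bcl10 wild-type 20.665; Bcl10 Atf8-/- 15.530; Ppia wild-type 20.030; Ppia Atf8-/- 20.430
ΔCt(wild-type) = 20.665 − 20.030 = 0.635
ΔCt(Atf8-/-) = 15.530 − 20.430 = -4.900
ΔΔCt = -4.900 − 0.635 = -5.535
Fold change = 2^(−(-5.535)) = 2^5.535 = 46.3661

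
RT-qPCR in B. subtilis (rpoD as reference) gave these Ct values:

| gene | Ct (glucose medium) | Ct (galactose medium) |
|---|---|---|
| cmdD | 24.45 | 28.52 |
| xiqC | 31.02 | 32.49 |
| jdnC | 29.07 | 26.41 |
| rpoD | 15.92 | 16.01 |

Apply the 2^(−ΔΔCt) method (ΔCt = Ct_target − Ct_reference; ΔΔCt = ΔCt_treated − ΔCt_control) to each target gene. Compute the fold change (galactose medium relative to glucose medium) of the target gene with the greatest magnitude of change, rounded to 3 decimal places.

0.063

cmdD: ΔΔCt = (28.52−16.01) − (24.45−15.92) = 12.51 − 8.53 = 3.98; fold change = 2^-3.98 = 0.063
xiqC: ΔΔCt = (32.49−16.01) − (31.02−15.92) = 16.48 − 15.10 = 1.38; fold change = 2^-1.38 = 0.384
jdnC: ΔΔCt = (26.41−16.01) − (29.07−15.92) = 10.40 − 13.15 = -2.75; fold change = 2^2.75 = 6.727
cmdD has the largest |ΔΔCt| = 3.98.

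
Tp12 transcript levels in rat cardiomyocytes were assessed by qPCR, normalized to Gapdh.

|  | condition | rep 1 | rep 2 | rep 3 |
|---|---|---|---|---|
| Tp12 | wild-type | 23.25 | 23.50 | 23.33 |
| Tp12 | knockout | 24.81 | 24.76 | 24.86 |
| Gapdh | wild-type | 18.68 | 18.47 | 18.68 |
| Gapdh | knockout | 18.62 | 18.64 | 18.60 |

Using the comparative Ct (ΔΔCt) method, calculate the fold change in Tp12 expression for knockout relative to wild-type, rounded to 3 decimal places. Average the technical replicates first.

0.369

Mean Ct: Tp12 wild-type 23.360; Tp12 knockout 24.810; Gapdh wild-type 18.610; Gapdh knockout 18.620
ΔCt(wild-type) = 23.360 − 18.610 = 4.750
ΔCt(knockout) = 24.810 − 18.620 = 6.190
ΔΔCt = 6.190 − 4.750 = 1.440
Fold change = 2^(−1.440) = 0.3686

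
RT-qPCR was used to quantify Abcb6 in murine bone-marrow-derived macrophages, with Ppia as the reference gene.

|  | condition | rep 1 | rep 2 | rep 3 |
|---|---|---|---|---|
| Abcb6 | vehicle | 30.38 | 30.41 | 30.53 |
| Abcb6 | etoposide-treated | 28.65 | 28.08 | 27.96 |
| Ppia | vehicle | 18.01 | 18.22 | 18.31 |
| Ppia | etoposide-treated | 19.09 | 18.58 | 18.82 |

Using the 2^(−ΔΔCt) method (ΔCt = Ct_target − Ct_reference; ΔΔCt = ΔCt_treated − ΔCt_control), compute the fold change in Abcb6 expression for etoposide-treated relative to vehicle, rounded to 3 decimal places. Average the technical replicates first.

Mean Ct: Abcb6 vehicle 30.440; Abcb6 etoposide-treated 28.230; Ppia vehicle 18.180; Ppia etoposide-treated 18.830
ΔCt(vehicle) = 30.440 − 18.180 = 12.260
ΔCt(etoposide-treated) = 28.230 − 18.830 = 9.400
ΔΔCt = 9.400 − 12.260 = -2.860
Fold change = 2^(−(-2.860)) = 2^2.860 = 7.2602

7.260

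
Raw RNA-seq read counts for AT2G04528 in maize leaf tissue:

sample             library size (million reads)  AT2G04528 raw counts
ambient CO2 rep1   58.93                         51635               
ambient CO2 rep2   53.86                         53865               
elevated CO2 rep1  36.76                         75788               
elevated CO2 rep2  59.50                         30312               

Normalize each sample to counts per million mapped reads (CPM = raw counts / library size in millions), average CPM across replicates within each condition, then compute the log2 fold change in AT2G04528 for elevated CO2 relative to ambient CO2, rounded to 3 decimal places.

0.455

CPM(ambient CO2 rep1) = 51635 / 58.93 = 876.2091
CPM(ambient CO2 rep2) = 53865 / 53.86 = 1000.0928
CPM(elevated CO2 rep1) = 75788 / 36.76 = 2061.6975
CPM(elevated CO2 rep2) = 30312 / 59.50 = 509.4454
mean CPM(ambient CO2) = 938.1509; mean CPM(elevated CO2) = 1285.5714
Fold change = 1285.5714 / 938.1509 = 1.37032
log2(1.37032) = 0.4545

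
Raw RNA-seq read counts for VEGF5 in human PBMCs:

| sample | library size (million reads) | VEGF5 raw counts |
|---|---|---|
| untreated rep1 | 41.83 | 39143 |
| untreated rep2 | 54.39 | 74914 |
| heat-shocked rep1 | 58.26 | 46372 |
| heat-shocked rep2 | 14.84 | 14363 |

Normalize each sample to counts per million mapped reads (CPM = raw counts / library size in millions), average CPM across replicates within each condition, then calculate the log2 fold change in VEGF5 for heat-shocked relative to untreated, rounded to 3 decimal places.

-0.391

CPM(untreated rep1) = 39143 / 41.83 = 935.7638
CPM(untreated rep2) = 74914 / 54.39 = 1377.3488
CPM(heat-shocked rep1) = 46372 / 58.26 = 795.9492
CPM(heat-shocked rep2) = 14363 / 14.84 = 967.8571
mean CPM(untreated) = 1156.5563; mean CPM(heat-shocked) = 881.9032
Fold change = 881.9032 / 1156.5563 = 0.76253
log2(0.76253) = -0.3911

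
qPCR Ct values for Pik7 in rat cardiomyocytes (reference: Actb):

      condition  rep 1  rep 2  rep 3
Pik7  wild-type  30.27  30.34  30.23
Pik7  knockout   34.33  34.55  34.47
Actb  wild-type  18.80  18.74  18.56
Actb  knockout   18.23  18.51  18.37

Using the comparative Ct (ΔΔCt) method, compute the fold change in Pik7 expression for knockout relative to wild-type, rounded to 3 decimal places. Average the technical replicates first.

0.044

Mean Ct: Pik7 wild-type 30.280; Pik7 knockout 34.450; Actb wild-type 18.700; Actb knockout 18.370
ΔCt(wild-type) = 30.280 − 18.700 = 11.580
ΔCt(knockout) = 34.450 − 18.370 = 16.080
ΔΔCt = 16.080 − 11.580 = 4.500
Fold change = 2^(−4.500) = 0.0442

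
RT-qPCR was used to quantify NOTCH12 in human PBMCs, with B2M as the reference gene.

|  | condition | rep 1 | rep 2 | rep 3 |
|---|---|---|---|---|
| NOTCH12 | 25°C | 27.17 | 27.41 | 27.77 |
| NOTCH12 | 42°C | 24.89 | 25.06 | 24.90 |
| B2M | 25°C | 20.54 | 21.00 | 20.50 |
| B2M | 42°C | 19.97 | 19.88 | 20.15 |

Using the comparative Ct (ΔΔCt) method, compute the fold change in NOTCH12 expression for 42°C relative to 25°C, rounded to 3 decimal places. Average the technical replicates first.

3.531

Mean Ct: NOTCH12 25°C 27.450; NOTCH12 42°C 24.950; B2M 25°C 20.680; B2M 42°C 20.000
ΔCt(25°C) = 27.450 − 20.680 = 6.770
ΔCt(42°C) = 24.950 − 20.000 = 4.950
ΔΔCt = 4.950 − 6.770 = -1.820
Fold change = 2^(−(-1.820)) = 2^1.820 = 3.5308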